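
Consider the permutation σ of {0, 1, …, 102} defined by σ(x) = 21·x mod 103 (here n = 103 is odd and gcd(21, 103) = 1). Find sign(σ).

Start at x=46: 46 → 39 → 98 → 101 → 61 → 45 → 18 → … (one orbit).
2 cycles of lengths [102, 1].
103 − 2 = 101 transpositions; sign(π) = (−1)^101 = -1.

-1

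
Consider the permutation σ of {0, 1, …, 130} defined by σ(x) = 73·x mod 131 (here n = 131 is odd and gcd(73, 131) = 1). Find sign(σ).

Orbit of 89 under x↦73x: [89, 78, 61, 130, 58, 42, 53]… (length divides ord_131(73)).
Cycle lengths of π_73 on ℤ/131ℤ: [10, 10, 10, 10, 10, 10, 10, 10, 10, 10, 10, 10, 10, 1]; 14 cycles in total.
Σ(ℓ_i−1) = 131−14 = 117; sign = (−1)^117 = -1.
Zolotarev: (73|131) = -1, matching the cycle-count sign.

-1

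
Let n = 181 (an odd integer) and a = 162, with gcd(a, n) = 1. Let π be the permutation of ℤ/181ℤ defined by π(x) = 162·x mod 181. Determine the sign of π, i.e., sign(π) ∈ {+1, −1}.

Trace 162: π^k(162) = [162, 180, 19, 1] for k=0..3.
46 cycles of lengths [4, 4, 4, 4, 4, 4, 4, 4, 4, 4, 4, 4, 4, 4, 4, 4, 4, 4, 4, 4, 4, 4, 4, 4, 4, 4, 4, 4, 4, 4, 4, 4, 4, 4, 4, 4, 4, 4, 4, 4, 4, 4, 4, 4, 4, 1].
sign(π) = (−1)^{n − #cycles} = (−1)^{181−46} = (−1)^135 = -1.
The Jacobi symbol (162|181) = -1 (Zolotarev) agrees.

-1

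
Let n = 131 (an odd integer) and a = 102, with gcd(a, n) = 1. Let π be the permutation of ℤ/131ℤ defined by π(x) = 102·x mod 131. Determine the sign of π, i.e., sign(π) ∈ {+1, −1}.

Trace 15: π^k(15) = [15, 89, 39, 48, 49, 20, 75] for k=0..6.
Cycle type of π: 65×2 + 1; total 3 cycles.
Σ(ℓ_i−1) = 131−3 = 128; sign = (−1)^128 = +1.
Check: (102/131) = +1 by Zolotarev.

+1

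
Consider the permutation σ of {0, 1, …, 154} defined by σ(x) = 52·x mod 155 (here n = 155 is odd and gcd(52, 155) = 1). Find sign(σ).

Start at x=126: 126 → 42 → 14 → 108 → 36 → 12 → 4 → … (one orbit).
5 cycles of lengths [60, 60, 30, 4, 1].
155 − 5 = 150 transpositions; sign(π) = (−1)^150 = +1.

+1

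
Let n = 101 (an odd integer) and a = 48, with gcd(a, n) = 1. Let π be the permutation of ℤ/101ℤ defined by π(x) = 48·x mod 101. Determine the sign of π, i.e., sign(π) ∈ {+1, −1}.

Start at x=2: 2 → 96 → 63 → 95 → 15 → 13 → 18 → … (one orbit).
The orbit structure of x ↦ 48x mod 101: 2 orbits of sizes [100, 1].
2 cycles on 101: each ℓ→(−1)^(ℓ−1), product (−1)^99 = -1.
Via Zolotarev, sign(π_{48}) = (48|101) = -1.

-1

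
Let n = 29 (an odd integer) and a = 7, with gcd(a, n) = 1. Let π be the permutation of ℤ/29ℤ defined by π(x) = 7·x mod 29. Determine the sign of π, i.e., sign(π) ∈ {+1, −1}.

Start at x=7: 7 → 20 → 24 → 23 → 16 → 25 → 1 → 7 (one orbit).
Cycle lengths of π_7 on ℤ/29ℤ: [7, 7, 7, 7, 1]; 5 cycles in total.
n − c = 29 − 5 = 24; sign = (−1)^24 = +1.

+1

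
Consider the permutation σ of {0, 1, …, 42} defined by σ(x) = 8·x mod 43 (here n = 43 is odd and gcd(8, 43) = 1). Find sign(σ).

-1

Orbit of 21 under x↦8x: [21, 39, 11, 2, 16, 42, 35]… (length divides ord_43(8)).
4 cycles of lengths [14, 14, 14, 1].
With 4 cycles on 43 points, sign = (−1)^{43−4} = -1.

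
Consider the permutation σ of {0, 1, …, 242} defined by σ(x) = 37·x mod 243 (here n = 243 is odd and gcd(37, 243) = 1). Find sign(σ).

Start at x=64: 64 → 181 → 136 → 172 → 46 → 1 → 37 → … (one orbit).
27 cycles of lengths [27, 27, 27, 27, 27, 27, 9, 9, 9, 9, 9, 9, 3, 3, 3, 3, 3, 3, 1, 1, 1, 1, 1, 1, 1, 1, 1].
sign(π) = (−1)^{n − #cycles} = (−1)^{243−27} = (−1)^216 = +1.
Check: (37/243) = +1 by Zolotarev.

+1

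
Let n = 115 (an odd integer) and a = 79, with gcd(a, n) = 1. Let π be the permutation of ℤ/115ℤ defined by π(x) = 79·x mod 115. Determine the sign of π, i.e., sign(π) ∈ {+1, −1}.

Start at x=36: 36 → 84 → 81 → 74 → 96 → 109 → 101 → … (one orbit).
Decompose π into cycles: lengths [22, 22, 22, 22, 22, 2, 2, 1] (8 cycles, including the fixed point 0).
8 cycles on 115: each ℓ→(−1)^(ℓ−1), product (−1)^107 = -1.

-1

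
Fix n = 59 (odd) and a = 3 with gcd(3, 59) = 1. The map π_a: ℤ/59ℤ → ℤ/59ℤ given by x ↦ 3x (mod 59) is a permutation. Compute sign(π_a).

+1

Orbit of 9 under x↦3x: [9, 27, 22, 7, 21, 4, 12]… (length divides ord_59(3)).
The orbit structure of x ↦ 3x mod 59: 3 orbits of sizes [29, 29, 1].
Σ(ℓ_i−1) = 59−3 = 56; sign = (−1)^56 = +1.
Zolotarev: (3|59) = +1, matching the cycle-count sign.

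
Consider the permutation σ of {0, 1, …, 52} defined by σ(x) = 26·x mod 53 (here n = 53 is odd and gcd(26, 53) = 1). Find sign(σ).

-1

Trace 7: π^k(7) = [7, 23, 15, 19, 17, 18, 44] for k=0..6.
Cycle lengths of π_26 on ℤ/53ℤ: [52, 1]; 2 cycles in total.
sign(π) = (−1)^{n − #cycles} = (−1)^{53−2} = (−1)^51 = -1.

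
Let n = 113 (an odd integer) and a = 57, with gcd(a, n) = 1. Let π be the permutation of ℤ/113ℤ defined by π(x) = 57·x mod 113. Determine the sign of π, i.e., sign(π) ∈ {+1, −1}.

+1

Orbit of 16 under x↦57x: [16, 8, 4, 2, 1, 57, 85]… (length divides ord_113(57)).
Cycle lengths of π_57 on ℤ/113ℤ: [28, 28, 28, 28, 1]; 5 cycles in total.
Σ(ℓ_i−1) = 113−5 = 108; sign = (−1)^108 = +1.
Check: (57/113) = +1 by Zolotarev.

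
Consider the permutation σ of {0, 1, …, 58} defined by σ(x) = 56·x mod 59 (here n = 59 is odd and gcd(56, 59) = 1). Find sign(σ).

-1

Start at x=3: 3 → 50 → 27 → 37 → 7 → 38 → 4 → … (one orbit).
The orbit structure of x ↦ 56x mod 59: 2 orbits of sizes [58, 1].
n − c = 59 − 2 = 57; sign = (−1)^57 = -1.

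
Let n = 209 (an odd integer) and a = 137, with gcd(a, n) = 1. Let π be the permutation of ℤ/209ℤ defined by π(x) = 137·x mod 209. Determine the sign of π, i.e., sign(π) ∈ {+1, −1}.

Orbit of 16 under x↦137x: [16, 102, 180, 207, 144, 82, 157]… (length divides ord_209(137)).
Cycle lengths of π_137 on ℤ/209ℤ: [45, 45, 45, 45, 9, 9, 5, 5, 1]; 9 cycles in total.
sign(π) = (−1)^{n − #cycles} = (−1)^{209−9} = (−1)^200 = +1.

+1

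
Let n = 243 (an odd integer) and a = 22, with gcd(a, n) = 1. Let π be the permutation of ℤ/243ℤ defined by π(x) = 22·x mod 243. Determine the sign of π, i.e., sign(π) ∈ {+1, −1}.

+1

Trace 37: π^k(37) = [37, 85, 169, 73, 148, 97, 190] for k=0..6.
π_22 has 11 disjoint cycles with lengths [81, 81, 27, 27, 9, 9, 3, 3, 1, 1, 1] on {0,…,242}.
sign(π) = (−1)^{n − #cycles} = (−1)^{243−11} = (−1)^232 = +1.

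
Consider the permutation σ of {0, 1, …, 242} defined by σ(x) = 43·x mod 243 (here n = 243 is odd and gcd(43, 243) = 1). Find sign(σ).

+1

Orbit of 184 under x↦43x: [184, 136, 16, 202, 181, 7, 58]… (length divides ord_243(43)).
Cycle type of π: 81×2 + 27×2 + 9×2 + 3×2 + 1×3; total 11 cycles.
Σ(ℓ_i−1) = 243−11 = 232; sign = (−1)^232 = +1.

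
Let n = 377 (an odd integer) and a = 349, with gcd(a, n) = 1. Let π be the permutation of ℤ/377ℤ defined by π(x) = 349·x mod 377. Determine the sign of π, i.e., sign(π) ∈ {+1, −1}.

-1

Trace 349: π^k(349) = [349, 30, 291, 146, 59, 233, 262] for k=0..6.
Decompose π into cycles: lengths [12, 12, 12, 12, 12, 12, 12, 12, 12, 12, 12, 12, 12, 12, 12, 12, 12, 12, 12, 12, 12, 12, 12, 12, 12, 12, 12, 12, 12, 1, 1, 1, 1, 1, 1, 1, 1, 1, 1, 1, 1, 1, 1, 1, 1, 1, 1, 1, 1, 1, 1, 1, 1, 1, 1, 1, 1, 1] (58 cycles, including the fixed point 0).
58 cycles on 377: each ℓ→(−1)^(ℓ−1), product (−1)^319 = -1.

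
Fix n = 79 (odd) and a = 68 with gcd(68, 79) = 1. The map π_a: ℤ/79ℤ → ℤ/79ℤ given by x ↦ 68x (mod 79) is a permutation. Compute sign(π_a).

Start at x=46: 46 → 47 → 36 → 78 → 11 → 37 → 67 → … (one orbit).
π_68 has 2 disjoint cycles with lengths [78, 1] on {0,…,78}.
sign(π) = (−1)^{n − #cycles} = (−1)^{79−2} = (−1)^77 = -1.
Zolotarev: (68|79) = -1, matching the cycle-count sign.

-1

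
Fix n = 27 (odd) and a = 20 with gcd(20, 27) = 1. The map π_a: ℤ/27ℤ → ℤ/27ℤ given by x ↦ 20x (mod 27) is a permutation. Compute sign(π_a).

-1

Trace 16: π^k(16) = [16, 23, 1, 20, 22, 8, 25] for k=0..6.
The orbit structure of x ↦ 20x mod 27: 4 orbits of sizes [18, 6, 2, 1].
With 4 cycles on 27 points, sign = (−1)^{27−4} = -1.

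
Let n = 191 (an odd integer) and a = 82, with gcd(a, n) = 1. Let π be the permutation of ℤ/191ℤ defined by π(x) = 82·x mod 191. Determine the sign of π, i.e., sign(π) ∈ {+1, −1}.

-1

Orbit of 190 under x↦82x: [190, 109, 152, 49, 7, 1, 82]… (length divides ord_191(82)).
The orbit structure of x ↦ 82x mod 191: 20 orbits of sizes [10, 10, 10, 10, 10, 10, 10, 10, 10, 10, 10, 10, 10, 10, 10, 10, 10, 10, 10, 1].
n − c = 191 − 20 = 171; sign = (−1)^171 = -1.
Via Zolotarev, sign(π_{82}) = (82|191) = -1.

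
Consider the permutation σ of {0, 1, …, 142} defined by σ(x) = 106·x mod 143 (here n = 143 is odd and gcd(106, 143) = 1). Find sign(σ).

+1

Orbit of 128 under x↦106x: [128, 126, 57, 36, 98, 92, 28]… (length divides ord_143(106)).
The orbit structure of x ↦ 106x mod 143: 5 orbits of sizes [60, 60, 12, 10, 1].
sign(π) = (−1)^{n − #cycles} = (−1)^{143−5} = (−1)^138 = +1.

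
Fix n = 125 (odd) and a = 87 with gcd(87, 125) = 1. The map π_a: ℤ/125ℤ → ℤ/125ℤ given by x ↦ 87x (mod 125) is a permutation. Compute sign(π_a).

Start at x=63: 63 → 106 → 97 → 64 → 68 → 41 → 67 → … (one orbit).
The orbit structure of x ↦ 87x mod 125: 4 orbits of sizes [100, 20, 4, 1].
125 − 4 = 121 transpositions; sign(π) = (−1)^121 = -1.
Check: (87/125) = -1 by Zolotarev.

-1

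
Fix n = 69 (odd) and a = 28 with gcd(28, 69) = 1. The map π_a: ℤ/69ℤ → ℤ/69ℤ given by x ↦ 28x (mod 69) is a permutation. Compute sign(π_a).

-1

Orbit of 52 under x↦28x: [52, 7, 58, 37, 1, 28, 25]… (length divides ord_69(28)).
π_28 has 6 disjoint cycles with lengths [22, 22, 22, 1, 1, 1] on {0,…,68}.
n − c = 69 − 6 = 63; sign = (−1)^63 = -1.
Check: (28/69) = -1 by Zolotarev.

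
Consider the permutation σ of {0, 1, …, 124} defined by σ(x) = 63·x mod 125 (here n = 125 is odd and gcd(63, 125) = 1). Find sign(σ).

Orbit of 38 under x↦63x: [38, 19, 72, 36, 18, 9, 67]… (length divides ord_125(63)).
The orbit structure of x ↦ 63x mod 125: 4 orbits of sizes [100, 20, 4, 1].
sign(π) = (−1)^{n − #cycles} = (−1)^{125−4} = (−1)^121 = -1.
The Jacobi symbol (63|125) = -1 (Zolotarev) agrees.

-1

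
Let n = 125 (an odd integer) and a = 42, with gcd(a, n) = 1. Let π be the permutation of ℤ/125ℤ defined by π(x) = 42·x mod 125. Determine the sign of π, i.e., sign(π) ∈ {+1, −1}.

-1

Start at x=78: 78 → 26 → 92 → 114 → 38 → 96 → 32 → … (one orbit).
The orbit structure of x ↦ 42x mod 125: 4 orbits of sizes [100, 20, 4, 1].
n − c = 125 − 4 = 121; sign = (−1)^121 = -1.
The Jacobi symbol (42|125) = -1 (Zolotarev) agrees.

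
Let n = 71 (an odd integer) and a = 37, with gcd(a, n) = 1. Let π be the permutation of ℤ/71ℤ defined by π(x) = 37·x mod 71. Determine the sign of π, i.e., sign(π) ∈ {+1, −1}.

Trace 20: π^k(20) = [20, 30, 45, 32, 48, 1, 37] for k=0..6.
The orbit structure of x ↦ 37x mod 71: 11 orbits of sizes [7, 7, 7, 7, 7, 7, 7, 7, 7, 7, 1].
With 11 cycles on 71 points, sign = (−1)^{71−11} = +1.

+1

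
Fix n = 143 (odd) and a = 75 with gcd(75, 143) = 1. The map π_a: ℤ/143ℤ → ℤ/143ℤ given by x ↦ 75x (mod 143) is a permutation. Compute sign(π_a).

Trace 100: π^k(100) = [100, 64, 81, 69, 27, 23, 9] for k=0..6.
9 cycles of lengths [30, 30, 30, 30, 6, 6, 5, 5, 1].
143 − 9 = 134 transpositions; sign(π) = (−1)^134 = +1.
Via Zolotarev, sign(π_{75}) = (75|143) = +1.

+1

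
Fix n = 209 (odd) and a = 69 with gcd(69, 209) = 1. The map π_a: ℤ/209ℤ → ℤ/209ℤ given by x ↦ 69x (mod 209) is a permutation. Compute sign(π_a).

-1

Trace 1: π^k(1) = [1, 69, 163, 170, 26, 122, 58] for k=0..6.
The orbit structure of x ↦ 69x mod 209: 12 orbits of sizes [30, 30, 30, 30, 30, 30, 6, 6, 6, 5, 5, 1].
With 12 cycles on 209 points, sign = (−1)^{209−12} = -1.
Via Zolotarev, sign(π_{69}) = (69|209) = -1.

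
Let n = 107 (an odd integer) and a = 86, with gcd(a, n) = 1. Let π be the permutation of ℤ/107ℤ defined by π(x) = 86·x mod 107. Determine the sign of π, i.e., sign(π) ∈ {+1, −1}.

+1

Orbit of 36 under x↦86x: [36, 100, 40, 16, 92, 101, 19]… (length divides ord_107(86)).
Cycle lengths of π_86 on ℤ/107ℤ: [53, 53, 1]; 3 cycles in total.
sign(π) = (−1)^{n − #cycles} = (−1)^{107−3} = (−1)^104 = +1.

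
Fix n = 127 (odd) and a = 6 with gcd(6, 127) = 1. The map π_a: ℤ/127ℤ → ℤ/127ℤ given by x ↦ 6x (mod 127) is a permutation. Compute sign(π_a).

-1

Trace 27: π^k(27) = [27, 35, 83, 117, 67, 21, 126] for k=0..6.
Cycle type of π: 126 + 1; total 2 cycles.
2 cycles on 127: each ℓ→(−1)^(ℓ−1), product (−1)^125 = -1.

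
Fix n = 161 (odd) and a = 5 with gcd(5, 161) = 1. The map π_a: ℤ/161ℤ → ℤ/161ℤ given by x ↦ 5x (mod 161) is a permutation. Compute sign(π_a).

Orbit of 17 under x↦5x: [17, 85, 103, 32, 160, 156, 136]… (length divides ord_161(5)).
Cycle lengths of π_5 on ℤ/161ℤ: [66, 66, 22, 6, 1]; 5 cycles in total.
sign(π) = (−1)^{n − #cycles} = (−1)^{161−5} = (−1)^156 = +1.
Zolotarev: (5|161) = +1, matching the cycle-count sign.

+1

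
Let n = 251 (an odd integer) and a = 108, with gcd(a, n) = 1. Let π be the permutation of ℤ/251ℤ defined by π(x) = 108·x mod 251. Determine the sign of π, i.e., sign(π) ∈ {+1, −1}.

Orbit of 36 under x↦108x: [36, 123, 232, 207, 17, 79, 249]… (length divides ord_251(108)).
Decompose π into cycles: lengths [125, 125, 1] (3 cycles, including the fixed point 0).
n − c = 251 − 3 = 248; sign = (−1)^248 = +1.
Zolotarev: (108|251) = +1, matching the cycle-count sign.

+1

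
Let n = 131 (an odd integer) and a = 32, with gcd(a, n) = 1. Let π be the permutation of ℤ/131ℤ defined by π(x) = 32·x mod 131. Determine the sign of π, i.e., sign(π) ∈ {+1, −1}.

Trace 68: π^k(68) = [68, 80, 71, 45, 130, 99, 24] for k=0..6.
π_32 has 6 disjoint cycles with lengths [26, 26, 26, 26, 26, 1] on {0,…,130}.
131 − 6 = 125 transpositions; sign(π) = (−1)^125 = -1.
The Jacobi symbol (32|131) = -1 (Zolotarev) agrees.

-1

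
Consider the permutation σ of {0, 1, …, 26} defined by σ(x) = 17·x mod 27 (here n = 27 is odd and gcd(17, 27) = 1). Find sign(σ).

-1

Orbit of 10 under x↦17x: [10, 8, 1, 17, 19, 26]… (length divides ord_27(17)).
Decompose π into cycles: lengths [6, 6, 6, 2, 2, 2, 2, 1] (8 cycles, including the fixed point 0).
8 cycles on 27: each ℓ→(−1)^(ℓ−1), product (−1)^19 = -1.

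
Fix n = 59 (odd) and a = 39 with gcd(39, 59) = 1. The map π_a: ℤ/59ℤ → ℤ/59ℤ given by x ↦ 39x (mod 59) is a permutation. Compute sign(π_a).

-1

Trace 44: π^k(44) = [44, 5, 18, 53, 2, 19, 33] for k=0..6.
Cycle lengths of π_39 on ℤ/59ℤ: [58, 1]; 2 cycles in total.
Σ(ℓ_i−1) = 59−2 = 57; sign = (−1)^57 = -1.
Check: (39/59) = -1 by Zolotarev.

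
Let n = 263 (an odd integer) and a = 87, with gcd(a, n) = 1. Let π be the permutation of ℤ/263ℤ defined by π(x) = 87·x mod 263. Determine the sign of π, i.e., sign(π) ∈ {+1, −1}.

Orbit of 162 under x↦87x: [162, 155, 72, 215, 32, 154, 248]… (length divides ord_263(87)).
The orbit structure of x ↦ 87x mod 263: 2 orbits of sizes [262, 1].
sign(π) = (−1)^{n − #cycles} = (−1)^{263−2} = (−1)^261 = -1.

-1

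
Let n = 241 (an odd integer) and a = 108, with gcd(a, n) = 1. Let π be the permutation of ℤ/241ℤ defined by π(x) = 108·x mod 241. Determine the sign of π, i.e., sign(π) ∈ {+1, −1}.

+1

Start at x=4: 4 → 191 → 143 → 20 → 232 → 233 → 100 → … (one orbit).
The orbit structure of x ↦ 108x mod 241: 3 orbits of sizes [120, 120, 1].
n − c = 241 − 3 = 238; sign = (−1)^238 = +1.
Check: (108/241) = +1 by Zolotarev.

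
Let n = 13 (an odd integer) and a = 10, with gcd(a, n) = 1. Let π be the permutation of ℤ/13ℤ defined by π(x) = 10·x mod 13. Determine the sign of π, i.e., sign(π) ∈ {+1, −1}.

Orbit of 10 under x↦10x: [10, 9, 12, 3, 4, 1]… (length divides ord_13(10)).
3 cycles of lengths [6, 6, 1].
With 3 cycles on 13 points, sign = (−1)^{13−3} = +1.
Via Zolotarev, sign(π_{10}) = (10|13) = +1.

+1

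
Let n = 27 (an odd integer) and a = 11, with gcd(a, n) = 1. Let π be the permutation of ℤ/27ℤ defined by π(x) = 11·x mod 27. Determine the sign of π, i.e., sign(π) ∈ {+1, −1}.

-1

Start at x=10: 10 → 2 → 22 → 26 → 16 → 14 → 19 → … (one orbit).
π_11 has 4 disjoint cycles with lengths [18, 6, 2, 1] on {0,…,26}.
sign(π) = (−1)^{n − #cycles} = (−1)^{27−4} = (−1)^23 = -1.
Via Zolotarev, sign(π_{11}) = (11|27) = -1.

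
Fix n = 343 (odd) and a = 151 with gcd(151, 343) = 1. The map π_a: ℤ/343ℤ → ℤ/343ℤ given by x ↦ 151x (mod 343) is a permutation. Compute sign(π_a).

Orbit of 109 under x↦151x: [109, 338, 274, 214, 72, 239, 74]… (length divides ord_343(151)).
Cycle type of π: 147×2 + 21×2 + 3×2 + 1; total 7 cycles.
7 cycles on 343: each ℓ→(−1)^(ℓ−1), product (−1)^336 = +1.
(151|343)_J = +1 (Zolotarev's lemma cross-check).

+1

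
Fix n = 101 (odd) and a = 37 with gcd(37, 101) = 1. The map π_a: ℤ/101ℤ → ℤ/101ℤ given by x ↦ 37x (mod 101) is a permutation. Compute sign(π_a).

+1

Trace 58: π^k(58) = [58, 25, 16, 87, 88, 24, 80] for k=0..6.
Cycle type of π: 25×4 + 1; total 5 cycles.
n − c = 101 − 5 = 96; sign = (−1)^96 = +1.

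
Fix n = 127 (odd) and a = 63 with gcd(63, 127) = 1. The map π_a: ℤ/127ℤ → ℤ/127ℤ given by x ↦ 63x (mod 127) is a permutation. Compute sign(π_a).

-1

Orbit of 8 under x↦63x: [8, 123, 2, 126, 64, 95, 16]… (length divides ord_127(63)).
10 cycles of lengths [14, 14, 14, 14, 14, 14, 14, 14, 14, 1].
Σ(ℓ_i−1) = 127−10 = 117; sign = (−1)^117 = -1.
Via Zolotarev, sign(π_{63}) = (63|127) = -1.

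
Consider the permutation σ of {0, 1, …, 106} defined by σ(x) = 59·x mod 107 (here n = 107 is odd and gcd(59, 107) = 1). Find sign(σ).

Trace 101: π^k(101) = [101, 74, 86, 45, 87, 104, 37] for k=0..6.
Cycle type of π: 106 + 1; total 2 cycles.
With 2 cycles on 107 points, sign = (−1)^{107−2} = -1.
Zolotarev: (59|107) = -1, matching the cycle-count sign.

-1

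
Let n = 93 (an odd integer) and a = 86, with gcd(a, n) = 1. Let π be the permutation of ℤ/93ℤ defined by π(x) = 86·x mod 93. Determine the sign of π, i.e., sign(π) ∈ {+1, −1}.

Start at x=92: 92 → 7 → 44 → 64 → 17 → 67 → 89 → … (one orbit).
5 cycles of lengths [30, 30, 30, 2, 1].
sign(π) = (−1)^{n − #cycles} = (−1)^{93−5} = (−1)^88 = +1.

+1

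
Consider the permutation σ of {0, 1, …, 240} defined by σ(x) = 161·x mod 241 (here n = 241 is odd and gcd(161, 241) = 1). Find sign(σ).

+1

Orbit of 236 under x↦161x: [236, 159, 53, 98, 113, 118, 200]… (length divides ord_241(161)).
Cycle type of π: 120×2 + 1; total 3 cycles.
With 3 cycles on 241 points, sign = (−1)^{241−3} = +1.
The Jacobi symbol (161|241) = +1 (Zolotarev) agrees.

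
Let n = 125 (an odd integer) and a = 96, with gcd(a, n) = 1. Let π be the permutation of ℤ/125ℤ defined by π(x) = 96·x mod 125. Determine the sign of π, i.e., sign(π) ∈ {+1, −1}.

Start at x=86: 86 → 6 → 76 → 46 → 41 → 61 → 106 → … (one orbit).
π_96 has 13 disjoint cycles with lengths [25, 25, 25, 25, 5, 5, 5, 5, 1, 1, 1, 1, 1] on {0,…,124}.
Σ(ℓ_i−1) = 125−13 = 112; sign = (−1)^112 = +1.
Zolotarev: (96|125) = +1, matching the cycle-count sign.

+1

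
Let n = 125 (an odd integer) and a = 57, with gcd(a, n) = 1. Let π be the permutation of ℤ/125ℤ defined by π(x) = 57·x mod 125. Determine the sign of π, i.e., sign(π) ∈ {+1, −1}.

-1

Start at x=57: 57 → 124 → 68 → 1 → 57 (one orbit).
Cycle lengths of π_57 on ℤ/125ℤ: [4, 4, 4, 4, 4, 4, 4, 4, 4, 4, 4, 4, 4, 4, 4, 4, 4, 4, 4, 4, 4, 4, 4, 4, 4, 4, 4, 4, 4, 4, 4, 1]; 32 cycles in total.
n − c = 125 − 32 = 93; sign = (−1)^93 = -1.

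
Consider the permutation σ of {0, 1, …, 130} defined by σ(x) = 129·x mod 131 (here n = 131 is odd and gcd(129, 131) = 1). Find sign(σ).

+1

Trace 101: π^k(101) = [101, 60, 11, 109, 44, 43, 45] for k=0..6.
π_129 has 3 disjoint cycles with lengths [65, 65, 1] on {0,…,130}.
With 3 cycles on 131 points, sign = (−1)^{131−3} = +1.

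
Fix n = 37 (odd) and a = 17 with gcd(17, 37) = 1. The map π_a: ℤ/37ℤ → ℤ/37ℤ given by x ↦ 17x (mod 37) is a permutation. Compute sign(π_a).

Orbit of 18 under x↦17x: [18, 10, 22, 4, 31, 9, 5]… (length divides ord_37(17)).
2 cycles of lengths [36, 1].
37 − 2 = 35 transpositions; sign(π) = (−1)^35 = -1.
Zolotarev: (17|37) = -1, matching the cycle-count sign.

-1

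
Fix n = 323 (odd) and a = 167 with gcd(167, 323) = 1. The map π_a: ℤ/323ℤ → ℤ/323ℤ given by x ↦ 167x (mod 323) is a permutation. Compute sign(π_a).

+1

Start at x=206: 206 → 164 → 256 → 116 → 315 → 279 → 81 → … (one orbit).
The orbit structure of x ↦ 167x mod 323: 5 orbits of sizes [144, 144, 18, 16, 1].
n − c = 323 − 5 = 318; sign = (−1)^318 = +1.
Zolotarev: (167|323) = +1, matching the cycle-count sign.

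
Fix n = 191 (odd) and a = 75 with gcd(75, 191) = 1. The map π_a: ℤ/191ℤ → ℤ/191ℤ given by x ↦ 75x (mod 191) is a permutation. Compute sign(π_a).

+1

Trace 45: π^k(45) = [45, 128, 50, 121, 98, 92, 24] for k=0..6.
π_75 has 3 disjoint cycles with lengths [95, 95, 1] on {0,…,190}.
sign(π) = (−1)^{n − #cycles} = (−1)^{191−3} = (−1)^188 = +1.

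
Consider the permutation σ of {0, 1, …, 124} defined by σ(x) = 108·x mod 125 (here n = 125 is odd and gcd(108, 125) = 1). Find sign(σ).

Start at x=1: 1 → 108 → 39 → 87 → 21 → 18 → 69 → … (one orbit).
π_108 has 4 disjoint cycles with lengths [100, 20, 4, 1] on {0,…,124}.
125 − 4 = 121 transpositions; sign(π) = (−1)^121 = -1.
Check: (108/125) = -1 by Zolotarev.

-1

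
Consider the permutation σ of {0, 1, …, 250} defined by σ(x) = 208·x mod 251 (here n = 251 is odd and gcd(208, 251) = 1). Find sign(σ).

Trace 103: π^k(103) = [103, 89, 189, 156, 69, 45, 73] for k=0..6.
The orbit structure of x ↦ 208x mod 251: 3 orbits of sizes [125, 125, 1].
3 cycles on 251: each ℓ→(−1)^(ℓ−1), product (−1)^248 = +1.
(208|251)_J = +1 (Zolotarev's lemma cross-check).

+1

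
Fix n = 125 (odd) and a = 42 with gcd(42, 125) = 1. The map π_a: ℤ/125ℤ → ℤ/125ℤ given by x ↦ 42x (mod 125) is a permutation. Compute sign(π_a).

Orbit of 49 under x↦42x: [49, 58, 61, 62, 104, 118, 81]… (length divides ord_125(42)).
4 cycles of lengths [100, 20, 4, 1].
125 − 4 = 121 transpositions; sign(π) = (−1)^121 = -1.

-1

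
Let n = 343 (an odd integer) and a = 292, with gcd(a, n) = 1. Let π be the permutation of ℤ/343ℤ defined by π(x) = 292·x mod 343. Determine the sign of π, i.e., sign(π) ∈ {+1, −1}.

Trace 263: π^k(263) = [263, 307, 121, 3, 190, 257, 270] for k=0..6.
Decompose π into cycles: lengths [294, 42, 6, 1] (4 cycles, including the fixed point 0).
4 cycles on 343: each ℓ→(−1)^(ℓ−1), product (−1)^339 = -1.

-1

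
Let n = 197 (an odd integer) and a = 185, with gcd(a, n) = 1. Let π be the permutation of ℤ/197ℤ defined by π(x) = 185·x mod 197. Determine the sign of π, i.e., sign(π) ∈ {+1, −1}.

-1

Trace 135: π^k(135) = [135, 153, 134, 165, 187, 120, 136] for k=0..6.
Cycle type of π: 196 + 1; total 2 cycles.
With 2 cycles on 197 points, sign = (−1)^{197−2} = -1.
Via Zolotarev, sign(π_{185}) = (185|197) = -1.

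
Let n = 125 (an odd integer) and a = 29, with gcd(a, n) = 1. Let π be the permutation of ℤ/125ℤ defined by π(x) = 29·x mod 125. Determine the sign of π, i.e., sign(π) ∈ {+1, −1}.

Orbit of 104 under x↦29x: [104, 16, 89, 81, 99, 121, 9]… (length divides ord_125(29)).
The orbit structure of x ↦ 29x mod 125: 7 orbits of sizes [50, 50, 10, 10, 2, 2, 1].
With 7 cycles on 125 points, sign = (−1)^{125−7} = +1.

+1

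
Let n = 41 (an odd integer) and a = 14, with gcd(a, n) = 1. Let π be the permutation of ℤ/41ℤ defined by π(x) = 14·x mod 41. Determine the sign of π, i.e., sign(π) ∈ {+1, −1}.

Start at x=1: 1 → 14 → 32 → 38 → 40 → 27 → 9 → … (one orbit).
Cycle type of π: 8×5 + 1; total 6 cycles.
41 − 6 = 35 transpositions; sign(π) = (−1)^35 = -1.
(14|41)_J = -1 (Zolotarev's lemma cross-check).

-1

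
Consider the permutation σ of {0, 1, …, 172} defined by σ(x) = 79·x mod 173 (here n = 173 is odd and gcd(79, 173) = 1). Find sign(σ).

Trace 4: π^k(4) = [4, 143, 52, 129, 157, 120, 138] for k=0..6.
2 cycles of lengths [172, 1].
173 − 2 = 171 transpositions; sign(π) = (−1)^171 = -1.

-1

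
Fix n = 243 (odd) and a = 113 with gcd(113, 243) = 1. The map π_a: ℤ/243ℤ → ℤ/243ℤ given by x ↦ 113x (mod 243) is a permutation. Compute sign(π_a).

-1

Orbit of 92 under x↦113x: [92, 190, 86, 241, 17, 220, 74]… (length divides ord_243(113)).
Cycle type of π: 162 + 54 + 18 + 6 + 2 + 1; total 6 cycles.
With 6 cycles on 243 points, sign = (−1)^{243−6} = -1.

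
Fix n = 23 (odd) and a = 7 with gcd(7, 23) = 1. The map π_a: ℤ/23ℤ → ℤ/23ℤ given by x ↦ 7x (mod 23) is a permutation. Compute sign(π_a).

-1

Orbit of 5 under x↦7x: [5, 12, 15, 13, 22, 16, 20]… (length divides ord_23(7)).
Cycle lengths of π_7 on ℤ/23ℤ: [22, 1]; 2 cycles in total.
sign(π) = (−1)^{n − #cycles} = (−1)^{23−2} = (−1)^21 = -1.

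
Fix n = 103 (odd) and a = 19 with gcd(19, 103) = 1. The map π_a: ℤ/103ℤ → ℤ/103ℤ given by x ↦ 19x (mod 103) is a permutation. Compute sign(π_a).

+1

Start at x=66: 66 → 18 → 33 → 9 → 68 → 56 → 34 → … (one orbit).
Cycle type of π: 51×2 + 1; total 3 cycles.
103 − 3 = 100 transpositions; sign(π) = (−1)^100 = +1.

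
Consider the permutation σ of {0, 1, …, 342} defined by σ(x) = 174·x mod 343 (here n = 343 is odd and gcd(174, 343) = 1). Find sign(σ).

Start at x=113: 113 → 111 → 106 → 265 → 148 → 27 → 239 → … (one orbit).
Cycle type of π: 98×3 + 14×3 + 2×3 + 1; total 10 cycles.
Σ(ℓ_i−1) = 343−10 = 333; sign = (−1)^333 = -1.
Zolotarev: (174|343) = -1, matching the cycle-count sign.

-1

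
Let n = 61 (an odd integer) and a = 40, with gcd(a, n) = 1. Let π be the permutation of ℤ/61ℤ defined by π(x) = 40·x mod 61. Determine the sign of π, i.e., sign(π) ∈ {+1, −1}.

-1

Start at x=47: 47 → 50 → 48 → 29 → 1 → 40 → 14 → … (one orbit).
6 cycles of lengths [12, 12, 12, 12, 12, 1].
n − c = 61 − 6 = 55; sign = (−1)^55 = -1.
The Jacobi symbol (40|61) = -1 (Zolotarev) agrees.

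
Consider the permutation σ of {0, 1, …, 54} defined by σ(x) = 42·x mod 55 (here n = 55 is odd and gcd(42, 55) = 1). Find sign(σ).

Orbit of 12 under x↦42x: [12, 9, 48, 36, 27, 34, 53]… (length divides ord_55(42)).
Cycle lengths of π_42 on ℤ/55ℤ: [20, 20, 5, 5, 4, 1]; 6 cycles in total.
sign(π) = (−1)^{n − #cycles} = (−1)^{55−6} = (−1)^49 = -1.
Zolotarev: (42|55) = -1, matching the cycle-count sign.

-1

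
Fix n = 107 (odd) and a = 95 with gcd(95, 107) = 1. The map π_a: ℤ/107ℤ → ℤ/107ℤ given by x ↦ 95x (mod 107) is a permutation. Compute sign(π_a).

Trace 63: π^k(63) = [63, 100, 84, 62, 5, 47, 78] for k=0..6.
Cycle type of π: 106 + 1; total 2 cycles.
n − c = 107 − 2 = 105; sign = (−1)^105 = -1.
The Jacobi symbol (95|107) = -1 (Zolotarev) agrees.

-1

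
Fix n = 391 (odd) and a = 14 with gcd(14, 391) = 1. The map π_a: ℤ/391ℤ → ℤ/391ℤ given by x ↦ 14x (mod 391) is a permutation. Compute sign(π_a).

Start at x=388: 388 → 349 → 194 → 370 → 97 → 185 → 244 → … (one orbit).
Decompose π into cycles: lengths [176, 176, 22, 16, 1] (5 cycles, including the fixed point 0).
391 − 5 = 386 transpositions; sign(π) = (−1)^386 = +1.
Via Zolotarev, sign(π_{14}) = (14|391) = +1.

+1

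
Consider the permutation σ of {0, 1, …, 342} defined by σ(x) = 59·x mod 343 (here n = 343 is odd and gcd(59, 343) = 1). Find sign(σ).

Start at x=204: 204 → 31 → 114 → 209 → 326 → 26 → 162 → … (one orbit).
Cycle lengths of π_59 on ℤ/343ℤ: [294, 42, 6, 1]; 4 cycles in total.
n − c = 343 − 4 = 339; sign = (−1)^339 = -1.

-1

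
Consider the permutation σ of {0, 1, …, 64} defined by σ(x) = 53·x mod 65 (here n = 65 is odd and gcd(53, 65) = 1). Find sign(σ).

Trace 27: π^k(27) = [27, 1, 53, 14] for k=0..3.
Decompose π into cycles: lengths [4, 4, 4, 4, 4, 4, 4, 4, 4, 4, 4, 4, 4, 1, 1, 1, 1, 1, 1, 1, 1, 1, 1, 1, 1, 1] (26 cycles, including the fixed point 0).
n − c = 65 − 26 = 39; sign = (−1)^39 = -1.

-1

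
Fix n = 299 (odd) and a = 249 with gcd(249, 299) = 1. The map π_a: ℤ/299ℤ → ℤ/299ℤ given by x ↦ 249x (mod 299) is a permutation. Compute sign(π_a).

Trace 75: π^k(75) = [75, 137, 27, 145, 225, 112, 81] for k=0..6.
Decompose π into cycles: lengths [132, 132, 22, 12, 1] (5 cycles, including the fixed point 0).
With 5 cycles on 299 points, sign = (−1)^{299−5} = +1.
Via Zolotarev, sign(π_{249}) = (249|299) = +1.

+1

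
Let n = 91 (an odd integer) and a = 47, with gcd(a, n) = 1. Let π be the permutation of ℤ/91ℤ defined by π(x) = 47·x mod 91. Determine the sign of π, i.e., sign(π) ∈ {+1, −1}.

Start at x=51: 51 → 31 → 1 → 47 → 25 → 83 → 79 → … (one orbit).
11 cycles of lengths [12, 12, 12, 12, 12, 12, 6, 4, 4, 4, 1].
sign(π) = (−1)^{n − #cycles} = (−1)^{91−11} = (−1)^80 = +1.

+1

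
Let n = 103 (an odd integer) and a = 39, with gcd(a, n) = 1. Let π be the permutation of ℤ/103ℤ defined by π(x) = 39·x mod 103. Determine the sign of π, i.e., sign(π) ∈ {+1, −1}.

Trace 23: π^k(23) = [23, 73, 66, 102, 64, 24, 9] for k=0..6.
Decompose π into cycles: lengths [34, 34, 34, 1] (4 cycles, including the fixed point 0).
103 − 4 = 99 transpositions; sign(π) = (−1)^99 = -1.
Zolotarev: (39|103) = -1, matching the cycle-count sign.

-1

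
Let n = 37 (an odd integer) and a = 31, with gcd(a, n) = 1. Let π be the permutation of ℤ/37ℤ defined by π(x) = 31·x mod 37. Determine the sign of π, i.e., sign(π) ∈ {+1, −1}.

Start at x=31: 31 → 36 → 6 → 1 → 31 (one orbit).
Decompose π into cycles: lengths [4, 4, 4, 4, 4, 4, 4, 4, 4, 1] (10 cycles, including the fixed point 0).
10 cycles on 37: each ℓ→(−1)^(ℓ−1), product (−1)^27 = -1.
Via Zolotarev, sign(π_{31}) = (31|37) = -1.

-1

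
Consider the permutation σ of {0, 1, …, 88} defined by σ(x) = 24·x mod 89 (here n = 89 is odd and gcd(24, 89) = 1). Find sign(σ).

Trace 9: π^k(9) = [9, 38, 22, 83, 34, 15, 4] for k=0..6.
π_24 has 2 disjoint cycles with lengths [88, 1] on {0,…,88}.
Σ(ℓ_i−1) = 89−2 = 87; sign = (−1)^87 = -1.

-1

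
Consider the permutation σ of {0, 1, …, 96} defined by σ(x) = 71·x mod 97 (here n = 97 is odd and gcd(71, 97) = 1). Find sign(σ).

-1

Start at x=76: 76 → 61 → 63 → 11 → 5 → 64 → 82 → … (one orbit).
Cycle type of π: 96 + 1; total 2 cycles.
With 2 cycles on 97 points, sign = (−1)^{97−2} = -1.
Via Zolotarev, sign(π_{71}) = (71|97) = -1.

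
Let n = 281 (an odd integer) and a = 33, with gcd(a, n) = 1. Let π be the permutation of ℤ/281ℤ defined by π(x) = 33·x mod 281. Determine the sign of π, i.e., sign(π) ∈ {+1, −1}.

+1

Trace 242: π^k(242) = [242, 118, 241, 85, 276, 116, 175] for k=0..6.
π_33 has 3 disjoint cycles with lengths [140, 140, 1] on {0,…,280}.
3 cycles on 281: each ℓ→(−1)^(ℓ−1), product (−1)^278 = +1.
Check: (33/281) = +1 by Zolotarev.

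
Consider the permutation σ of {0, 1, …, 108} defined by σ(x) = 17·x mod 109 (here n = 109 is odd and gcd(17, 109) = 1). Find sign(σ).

-1

Trace 45: π^k(45) = [45, 2, 34, 33, 16, 54, 46] for k=0..6.
4 cycles of lengths [36, 36, 36, 1].
Σ(ℓ_i−1) = 109−4 = 105; sign = (−1)^105 = -1.
(17|109)_J = -1 (Zolotarev's lemma cross-check).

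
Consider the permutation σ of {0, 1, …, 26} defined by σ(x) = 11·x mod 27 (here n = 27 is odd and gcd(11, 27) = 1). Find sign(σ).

Orbit of 2 under x↦11x: [2, 22, 26, 16, 14, 19, 20]… (length divides ord_27(11)).
Decompose π into cycles: lengths [18, 6, 2, 1] (4 cycles, including the fixed point 0).
n − c = 27 − 4 = 23; sign = (−1)^23 = -1.

-1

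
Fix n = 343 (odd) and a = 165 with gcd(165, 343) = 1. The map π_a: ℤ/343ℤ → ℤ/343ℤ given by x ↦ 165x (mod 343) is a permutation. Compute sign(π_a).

+1

Orbit of 312 under x↦165x: [312, 30, 148, 67, 79, 1, 165]… (length divides ord_343(165)).
Decompose π into cycles: lengths [21, 21, 21, 21, 21, 21, 21, 21, 21, 21, 21, 21, 21, 21, 3, 3, 3, 3, 3, 3, 3, 3, 3, 3, 3, 3, 3, 3, 3, 3, 1] (31 cycles, including the fixed point 0).
sign(π) = (−1)^{n − #cycles} = (−1)^{343−31} = (−1)^312 = +1.
The Jacobi symbol (165|343) = +1 (Zolotarev) agrees.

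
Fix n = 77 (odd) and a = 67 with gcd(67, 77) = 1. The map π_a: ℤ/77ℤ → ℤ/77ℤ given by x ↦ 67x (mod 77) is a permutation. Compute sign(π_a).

+1

Orbit of 67 under x↦67x: [67, 23, 1]… (length divides ord_77(67)).
π_67 has 33 disjoint cycles with lengths [3, 3, 3, 3, 3, 3, 3, 3, 3, 3, 3, 3, 3, 3, 3, 3, 3, 3, 3, 3, 3, 3, 1, 1, 1, 1, 1, 1, 1, 1, 1, 1, 1] on {0,…,76}.
77 − 33 = 44 transpositions; sign(π) = (−1)^44 = +1.
(67|77)_J = +1 (Zolotarev's lemma cross-check).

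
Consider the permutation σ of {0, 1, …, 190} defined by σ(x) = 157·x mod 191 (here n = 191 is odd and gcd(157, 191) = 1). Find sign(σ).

Start at x=43: 43 → 66 → 48 → 87 → 98 → 106 → 25 → … (one orbit).
π_157 has 2 disjoint cycles with lengths [190, 1] on {0,…,190}.
sign(π) = (−1)^{n − #cycles} = (−1)^{191−2} = (−1)^189 = -1.

-1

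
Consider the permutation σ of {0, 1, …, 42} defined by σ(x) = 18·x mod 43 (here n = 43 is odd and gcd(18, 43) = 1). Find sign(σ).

-1

Start at x=39: 39 → 14 → 37 → 21 → 34 → 10 → 8 → … (one orbit).
The orbit structure of x ↦ 18x mod 43: 2 orbits of sizes [42, 1].
Σ(ℓ_i−1) = 43−2 = 41; sign = (−1)^41 = -1.
Check: (18/43) = -1 by Zolotarev.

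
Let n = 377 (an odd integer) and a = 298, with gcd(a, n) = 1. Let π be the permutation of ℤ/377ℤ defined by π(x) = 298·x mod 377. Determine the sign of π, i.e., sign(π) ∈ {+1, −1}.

Trace 337: π^k(337) = [337, 144, 311, 313, 155, 196, 350] for k=0..6.
The orbit structure of x ↦ 298x mod 377: 20 orbits of sizes [28, 28, 28, 28, 28, 28, 28, 28, 28, 28, 28, 28, 28, 2, 2, 2, 2, 2, 2, 1].
Σ(ℓ_i−1) = 377−20 = 357; sign = (−1)^357 = -1.
(298|377)_J = -1 (Zolotarev's lemma cross-check).

-1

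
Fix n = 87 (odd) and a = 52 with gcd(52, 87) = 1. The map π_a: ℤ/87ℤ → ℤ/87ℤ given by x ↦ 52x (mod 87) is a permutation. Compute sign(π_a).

Trace 1: π^k(1) = [1, 52, 7, 16, 49, 25, 82] for k=0..6.
Decompose π into cycles: lengths [7, 7, 7, 7, 7, 7, 7, 7, 7, 7, 7, 7, 1, 1, 1] (15 cycles, including the fixed point 0).
15 cycles on 87: each ℓ→(−1)^(ℓ−1), product (−1)^72 = +1.
The Jacobi symbol (52|87) = +1 (Zolotarev) agrees.

+1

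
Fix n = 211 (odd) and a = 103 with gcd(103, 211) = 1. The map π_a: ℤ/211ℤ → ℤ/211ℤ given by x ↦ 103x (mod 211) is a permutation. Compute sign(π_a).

+1

Orbit of 203 under x↦103x: [203, 20, 161, 125, 4, 201, 25]… (length divides ord_211(103)).
Decompose π into cycles: lengths [105, 105, 1] (3 cycles, including the fixed point 0).
sign(π) = (−1)^{n − #cycles} = (−1)^{211−3} = (−1)^208 = +1.
The Jacobi symbol (103|211) = +1 (Zolotarev) agrees.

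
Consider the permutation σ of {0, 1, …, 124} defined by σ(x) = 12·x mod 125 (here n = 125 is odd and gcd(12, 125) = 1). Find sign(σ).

Start at x=68: 68 → 66 → 42 → 4 → 48 → 76 → 37 → … (one orbit).
4 cycles of lengths [100, 20, 4, 1].
sign(π) = (−1)^{n − #cycles} = (−1)^{125−4} = (−1)^121 = -1.
(12|125)_J = -1 (Zolotarev's lemma cross-check).

-1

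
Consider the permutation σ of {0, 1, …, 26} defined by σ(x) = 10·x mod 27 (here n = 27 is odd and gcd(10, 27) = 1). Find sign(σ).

Start at x=10: 10 → 19 → 1 → 10 (one orbit).
Cycle lengths of π_10 on ℤ/27ℤ: [3, 3, 3, 3, 3, 3, 1, 1, 1, 1, 1, 1, 1, 1, 1]; 15 cycles in total.
sign(π) = (−1)^{n − #cycles} = (−1)^{27−15} = (−1)^12 = +1.
Via Zolotarev, sign(π_{10}) = (10|27) = +1.

+1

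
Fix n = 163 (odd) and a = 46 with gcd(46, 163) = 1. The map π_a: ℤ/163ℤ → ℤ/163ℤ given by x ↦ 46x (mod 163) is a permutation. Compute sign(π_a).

Orbit of 81 under x↦46x: [81, 140, 83, 69, 77, 119, 95]… (length divides ord_163(46)).
The orbit structure of x ↦ 46x mod 163: 3 orbits of sizes [81, 81, 1].
With 3 cycles on 163 points, sign = (−1)^{163−3} = +1.
Zolotarev: (46|163) = +1, matching the cycle-count sign.

+1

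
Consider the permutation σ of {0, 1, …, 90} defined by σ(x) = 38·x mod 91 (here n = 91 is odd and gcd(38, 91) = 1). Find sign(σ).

Start at x=12: 12 → 1 → 38 → 79 → 90 → 53 → 12 (one orbit).
The orbit structure of x ↦ 38x mod 91: 20 orbits of sizes [6, 6, 6, 6, 6, 6, 6, 6, 6, 6, 6, 6, 6, 2, 2, 2, 2, 2, 2, 1].
With 20 cycles on 91 points, sign = (−1)^{91−20} = -1.

-1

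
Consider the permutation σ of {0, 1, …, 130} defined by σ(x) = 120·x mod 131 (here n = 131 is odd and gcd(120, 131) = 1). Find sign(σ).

-1

Start at x=33: 33 → 30 → 63 → 93 → 25 → 118 → 12 → … (one orbit).
π_120 has 2 disjoint cycles with lengths [130, 1] on {0,…,130}.
Σ(ℓ_i−1) = 131−2 = 129; sign = (−1)^129 = -1.
The Jacobi symbol (120|131) = -1 (Zolotarev) agrees.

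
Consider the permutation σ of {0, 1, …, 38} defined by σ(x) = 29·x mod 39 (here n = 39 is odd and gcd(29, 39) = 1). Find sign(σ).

-1

Start at x=22: 22 → 14 → 16 → 35 → 1 → 29 → 22 (one orbit).
π_29 has 10 disjoint cycles with lengths [6, 6, 6, 6, 3, 3, 3, 3, 2, 1] on {0,…,38}.
10 cycles on 39: each ℓ→(−1)^(ℓ−1), product (−1)^29 = -1.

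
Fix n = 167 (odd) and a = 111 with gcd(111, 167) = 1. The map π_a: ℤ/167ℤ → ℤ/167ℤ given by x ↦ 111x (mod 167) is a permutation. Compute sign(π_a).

-1

Start at x=142: 142 → 64 → 90 → 137 → 10 → 108 → 131 → … (one orbit).
2 cycles of lengths [166, 1].
2 cycles on 167: each ℓ→(−1)^(ℓ−1), product (−1)^165 = -1.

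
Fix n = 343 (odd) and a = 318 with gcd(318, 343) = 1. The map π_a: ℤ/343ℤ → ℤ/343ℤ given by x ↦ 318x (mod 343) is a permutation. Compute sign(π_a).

-1

Start at x=90: 90 → 151 → 341 → 50 → 122 → 37 → 104 → … (one orbit).
Cycle type of π: 294 + 42 + 6 + 1; total 4 cycles.
343 − 4 = 339 transpositions; sign(π) = (−1)^339 = -1.
(318|343)_J = -1 (Zolotarev's lemma cross-check).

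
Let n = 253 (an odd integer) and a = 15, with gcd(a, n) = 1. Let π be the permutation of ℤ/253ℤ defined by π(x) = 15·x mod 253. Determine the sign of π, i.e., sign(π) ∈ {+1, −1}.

Start at x=169: 169 → 5 → 75 → 113 → 177 → 125 → 104 → … (one orbit).
π_15 has 6 disjoint cycles with lengths [110, 110, 22, 5, 5, 1] on {0,…,252}.
sign(π) = (−1)^{n − #cycles} = (−1)^{253−6} = (−1)^247 = -1.

-1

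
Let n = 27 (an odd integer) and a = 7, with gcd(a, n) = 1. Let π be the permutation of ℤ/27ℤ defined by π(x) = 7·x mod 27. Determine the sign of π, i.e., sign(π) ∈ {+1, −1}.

+1

Orbit of 7 under x↦7x: [7, 22, 19, 25, 13, 10, 16]… (length divides ord_27(7)).
π_7 has 7 disjoint cycles with lengths [9, 9, 3, 3, 1, 1, 1] on {0,…,26}.
With 7 cycles on 27 points, sign = (−1)^{27−7} = +1.
Check: (7/27) = +1 by Zolotarev.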